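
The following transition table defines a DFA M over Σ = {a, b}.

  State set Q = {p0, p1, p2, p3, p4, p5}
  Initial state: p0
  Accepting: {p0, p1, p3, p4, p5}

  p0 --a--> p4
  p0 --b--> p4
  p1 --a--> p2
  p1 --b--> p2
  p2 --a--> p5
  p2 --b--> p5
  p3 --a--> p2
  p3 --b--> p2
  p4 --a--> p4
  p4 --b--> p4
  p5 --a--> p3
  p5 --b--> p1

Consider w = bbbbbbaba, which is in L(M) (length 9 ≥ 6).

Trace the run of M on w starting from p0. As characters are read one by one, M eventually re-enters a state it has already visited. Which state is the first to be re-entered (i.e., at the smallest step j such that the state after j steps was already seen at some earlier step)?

p4

State sequence: p0 -b-> p4 -b-> p4 -b-> p4 -b-> p4 -b-> p4 -b-> p4 -a-> p4 -b-> p4 -a-> p4
First repeat at step 2: p4 was already visited.

The earliest repeat is at step j = 2: M is in p4, which it already visited at step i = 1.
Pumping length from the standard proof: p = 6 (the number of states). The repeated state found above gives |xy| = j ≤ 6 and |y| = j − i ≥ 1.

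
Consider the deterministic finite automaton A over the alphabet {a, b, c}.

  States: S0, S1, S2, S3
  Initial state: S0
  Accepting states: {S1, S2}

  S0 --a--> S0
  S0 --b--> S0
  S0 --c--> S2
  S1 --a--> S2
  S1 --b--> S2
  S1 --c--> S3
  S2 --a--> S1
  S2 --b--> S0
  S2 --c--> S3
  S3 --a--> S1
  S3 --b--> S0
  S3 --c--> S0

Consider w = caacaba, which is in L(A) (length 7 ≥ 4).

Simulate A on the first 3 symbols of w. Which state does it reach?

S2

State sequence: S0 -c-> S2 -a-> S1 -a-> S2

After reading 3 characters, A is in state S2.
(This kind of state-tracing is the core of the pumping-lemma construction: with 4 states, pigeonhole forces a repeat within the first 4 steps.)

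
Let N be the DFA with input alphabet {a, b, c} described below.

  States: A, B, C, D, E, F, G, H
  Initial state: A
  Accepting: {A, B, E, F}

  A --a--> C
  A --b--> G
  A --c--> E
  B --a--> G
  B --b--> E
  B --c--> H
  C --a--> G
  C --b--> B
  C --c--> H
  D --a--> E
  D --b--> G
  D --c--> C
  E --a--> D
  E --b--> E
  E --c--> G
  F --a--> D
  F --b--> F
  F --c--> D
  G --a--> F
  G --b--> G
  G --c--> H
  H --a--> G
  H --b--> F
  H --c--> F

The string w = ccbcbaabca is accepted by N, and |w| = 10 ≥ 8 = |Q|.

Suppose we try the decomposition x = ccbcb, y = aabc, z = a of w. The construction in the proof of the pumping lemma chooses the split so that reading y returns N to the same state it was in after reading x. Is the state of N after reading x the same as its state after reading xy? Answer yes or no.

no

State sequence: A -c-> E -c-> G -b-> G -c-> H -b-> F -a-> D -a-> E -b-> E -c-> G

After x (step 5): F. After xy (step 9): G.
They differ (F ≠ G), so y is not a cycle from the state after x; this split is not the one the pumping-lemma construction produces, and pumping y need not keep the string in L(N).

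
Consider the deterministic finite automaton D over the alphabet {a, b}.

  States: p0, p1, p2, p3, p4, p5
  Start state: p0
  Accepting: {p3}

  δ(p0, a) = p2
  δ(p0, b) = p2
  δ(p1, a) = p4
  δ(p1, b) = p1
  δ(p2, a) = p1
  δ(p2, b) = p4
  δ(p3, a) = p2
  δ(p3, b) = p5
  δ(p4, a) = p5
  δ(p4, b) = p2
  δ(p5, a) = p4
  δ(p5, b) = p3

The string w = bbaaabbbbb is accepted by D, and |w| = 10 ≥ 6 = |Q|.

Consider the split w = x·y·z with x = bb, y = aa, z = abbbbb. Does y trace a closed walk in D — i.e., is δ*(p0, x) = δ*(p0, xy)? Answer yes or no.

Run of D on the first 4 characters of w = b b a a:
  step 0: p0  (start)
  step 1: p2  (read b: p0→p2)
  step 2: p4  (read b: p2→p4)
  step 3: p5  (read a: p4→p5)
  step 4: p4  (read a: p5→p4)

After x (step 2): p4. After xy (step 4): p4.
They match, so y = aa drives D around a cycle from p4 back to itself; pumping y any number of times keeps D in p4 before reading z, and xyⁱz ∈ L(D) for every i ≥ 0.

yes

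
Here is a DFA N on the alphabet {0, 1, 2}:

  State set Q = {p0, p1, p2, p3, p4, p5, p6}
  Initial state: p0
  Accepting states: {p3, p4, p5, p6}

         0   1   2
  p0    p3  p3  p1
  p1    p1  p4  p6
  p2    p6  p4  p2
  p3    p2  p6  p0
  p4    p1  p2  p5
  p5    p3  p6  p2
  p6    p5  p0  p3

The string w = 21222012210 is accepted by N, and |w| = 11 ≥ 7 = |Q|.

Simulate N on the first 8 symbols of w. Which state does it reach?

p1

Run of N on the first 8 characters of w = 2 1 2 2 2 0 1 2:
  step 0: p0  (start)
  step 1: p1  (read 2: p0→p1)
  step 2: p4  (read 1: p1→p4)
  step 3: p5  (read 2: p4→p5)
  step 4: p2  (read 2: p5→p2)
  step 5: p2  (read 2: p2→p2)
  step 6: p6  (read 0: p2→p6)
  step 7: p0  (read 1: p6→p0)
  step 8: p1  (read 2: p0→p1)

After reading 8 characters, N is in state p1.
(This kind of state-tracing is the core of the pumping-lemma construction: with 7 states, pigeonhole forces a repeat within the first 7 steps.)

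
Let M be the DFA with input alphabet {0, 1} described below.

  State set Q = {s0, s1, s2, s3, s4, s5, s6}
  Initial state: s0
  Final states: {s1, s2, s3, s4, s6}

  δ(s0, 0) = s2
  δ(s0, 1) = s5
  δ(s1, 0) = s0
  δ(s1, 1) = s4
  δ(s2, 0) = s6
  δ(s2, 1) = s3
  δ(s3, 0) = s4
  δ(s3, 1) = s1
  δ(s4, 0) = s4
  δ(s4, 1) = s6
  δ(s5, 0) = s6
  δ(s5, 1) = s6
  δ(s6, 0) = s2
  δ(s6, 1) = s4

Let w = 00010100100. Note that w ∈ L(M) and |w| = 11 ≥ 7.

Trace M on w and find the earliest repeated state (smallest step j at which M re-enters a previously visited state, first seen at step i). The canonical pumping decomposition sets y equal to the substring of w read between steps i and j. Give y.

00

Run of M on w = 0 0 0 1 0 1 0 0 1 0 0:
  step 0: s0  (start)
  step 1: s2  (read 0: s0→s2)
  step 2: s6  (read 0: s2→s6)
  step 3: s2  (read 0: s6→s2)   ← first repeat (s2 seen earlier)
  step 4: s3  (read 1: s2→s3)
  step 5: s4  (read 0: s3→s4)
  step 6: s6  (read 1: s4→s6)
  step 7: s2  (read 0: s6→s2)
  step 8: s6  (read 0: s2→s6)
  step 9: s4  (read 1: s6→s4)
  step 10: s4  (read 0: s4→s4)
  step 11: s4  (read 0: s4→s4)

So i = 1, j = 3, giving x = w[0:1] = 0, y = w[1:3] = 00, z = w[3:11] = 10100100.
Check: |xy| = 3 ≤ 7 and |y| = 2 ≥ 1. Reading y takes M from s2 back to s2, so every xyⁱz is accepted.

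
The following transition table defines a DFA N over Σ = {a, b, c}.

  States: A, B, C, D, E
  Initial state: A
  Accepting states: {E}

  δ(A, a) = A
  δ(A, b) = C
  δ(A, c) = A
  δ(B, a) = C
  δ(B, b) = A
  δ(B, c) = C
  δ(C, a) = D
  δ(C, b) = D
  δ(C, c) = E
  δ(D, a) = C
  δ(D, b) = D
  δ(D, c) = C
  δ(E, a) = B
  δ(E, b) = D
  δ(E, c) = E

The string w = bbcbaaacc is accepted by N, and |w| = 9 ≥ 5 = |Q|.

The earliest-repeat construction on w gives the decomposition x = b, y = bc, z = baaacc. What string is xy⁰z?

xy⁰z = xz = b·baaacc = bbaaacc.
Reading y = bc takes N from C back to C, so after x the machine is still in C, and z then leads to the accepting state E. Hence bbaaacc ∈ L(N).

bbaaacc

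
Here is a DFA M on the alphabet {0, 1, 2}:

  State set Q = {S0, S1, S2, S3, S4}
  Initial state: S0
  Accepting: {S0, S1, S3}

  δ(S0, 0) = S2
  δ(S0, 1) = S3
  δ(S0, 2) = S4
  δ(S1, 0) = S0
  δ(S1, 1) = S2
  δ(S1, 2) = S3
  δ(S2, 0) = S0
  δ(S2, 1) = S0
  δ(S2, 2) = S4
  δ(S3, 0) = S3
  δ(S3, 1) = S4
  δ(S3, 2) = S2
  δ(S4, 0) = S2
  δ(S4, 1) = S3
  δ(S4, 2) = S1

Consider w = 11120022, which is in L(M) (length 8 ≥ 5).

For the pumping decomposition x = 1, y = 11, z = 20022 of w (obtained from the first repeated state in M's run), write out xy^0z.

120022

xy⁰z = xz = 1·20022 = 120022.
Reading y = 11 takes M from S3 back to S3, so after x the machine is still in S3, and z then leads to the accepting state S1. Hence 120022 ∈ L(M).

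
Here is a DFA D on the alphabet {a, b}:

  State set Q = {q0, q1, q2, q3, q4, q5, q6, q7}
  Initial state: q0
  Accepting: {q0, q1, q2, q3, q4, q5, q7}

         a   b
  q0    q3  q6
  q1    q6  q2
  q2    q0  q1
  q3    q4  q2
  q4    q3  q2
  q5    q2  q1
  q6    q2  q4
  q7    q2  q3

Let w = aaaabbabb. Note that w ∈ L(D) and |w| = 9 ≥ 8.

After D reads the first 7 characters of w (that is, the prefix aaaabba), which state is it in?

q6

Run of D on the first 7 characters of w = a a a a b b a:
  step 0: q0  (start)
  step 1: q3  (read a: q0→q3)
  step 2: q4  (read a: q3→q4)
  step 3: q3  (read a: q4→q3)
  step 4: q4  (read a: q3→q4)
  step 5: q2  (read b: q4→q2)
  step 6: q1  (read b: q2→q1)
  step 7: q6  (read a: q1→q6)

After reading 7 characters, D is in state q6.
(This kind of state-tracing is the core of the pumping-lemma construction: with 8 states, pigeonhole forces a repeat within the first 8 steps.)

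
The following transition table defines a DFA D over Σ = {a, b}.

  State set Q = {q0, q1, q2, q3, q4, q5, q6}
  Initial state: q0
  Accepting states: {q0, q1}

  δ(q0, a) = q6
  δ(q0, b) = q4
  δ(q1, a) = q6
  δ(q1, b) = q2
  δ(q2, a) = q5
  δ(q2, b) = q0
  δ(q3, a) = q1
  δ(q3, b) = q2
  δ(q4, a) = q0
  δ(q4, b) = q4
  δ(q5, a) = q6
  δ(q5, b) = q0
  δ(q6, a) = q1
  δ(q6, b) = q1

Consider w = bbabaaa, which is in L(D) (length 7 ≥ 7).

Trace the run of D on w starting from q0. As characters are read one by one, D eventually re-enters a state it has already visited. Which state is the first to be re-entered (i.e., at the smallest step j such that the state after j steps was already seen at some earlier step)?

State sequence: q0 -b-> q4 -b-> q4 -a-> q0 -b-> q4 -a-> q0 -a-> q6 -a-> q1
First repeat at step 2: q4 was already visited.

The earliest repeat is at step j = 2: D is in q4, which it already visited at step i = 1.

q4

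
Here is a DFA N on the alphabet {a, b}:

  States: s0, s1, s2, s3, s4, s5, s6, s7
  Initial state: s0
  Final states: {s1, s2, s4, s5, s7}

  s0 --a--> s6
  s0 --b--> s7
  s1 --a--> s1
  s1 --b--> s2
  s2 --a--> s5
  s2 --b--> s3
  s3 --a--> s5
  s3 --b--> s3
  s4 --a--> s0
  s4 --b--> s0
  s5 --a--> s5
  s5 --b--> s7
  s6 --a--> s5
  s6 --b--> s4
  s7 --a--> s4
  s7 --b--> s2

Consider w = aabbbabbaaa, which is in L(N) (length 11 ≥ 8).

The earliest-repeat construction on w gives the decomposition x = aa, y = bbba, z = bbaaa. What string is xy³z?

xy^3z = aa·bbba·bbba·bbba·bbaaa = aabbbabbbabbbabbaaa.
Reading y = bbba takes N from s5 back to s5, so after x·y·y·y the machine is still in s5, and z then leads to the accepting state s5. Hence aabbbabbbabbbabbaaa ∈ L(N).

aabbbabbbabbbabbaaa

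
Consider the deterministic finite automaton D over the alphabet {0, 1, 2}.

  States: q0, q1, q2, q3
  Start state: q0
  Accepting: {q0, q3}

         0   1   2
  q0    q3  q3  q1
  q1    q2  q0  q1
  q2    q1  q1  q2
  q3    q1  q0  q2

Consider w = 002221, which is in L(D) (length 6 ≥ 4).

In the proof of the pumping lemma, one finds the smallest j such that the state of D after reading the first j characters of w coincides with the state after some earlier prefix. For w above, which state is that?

q1

State sequence: q0 -0-> q3 -0-> q1 -2-> q1 -2-> q1 -2-> q1 -1-> q0
First repeat at step 3: q1 was already visited.

The earliest repeat is at step j = 3: D is in q1, which it already visited at step i = 2.
Since D has 4 states, any run of length ≥ 4 visits 4+1 states, so by pigeonhole some state repeats within the first 4 steps — that repeat gives the pumpable loop.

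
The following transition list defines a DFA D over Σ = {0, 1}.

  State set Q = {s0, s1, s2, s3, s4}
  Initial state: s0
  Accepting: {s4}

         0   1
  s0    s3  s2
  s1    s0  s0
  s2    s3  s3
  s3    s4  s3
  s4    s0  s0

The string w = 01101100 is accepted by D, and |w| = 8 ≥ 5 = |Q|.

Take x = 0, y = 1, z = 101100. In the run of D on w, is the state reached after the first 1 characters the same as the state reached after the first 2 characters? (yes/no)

Run of D on the first 2 characters of w = 0 1:
  step 0: s0  (start)
  step 1: s3  (read 0: s0→s3)
  step 2: s3  (read 1: s3→s3)

After x (step 1): s3. After xy (step 2): s3.
They match, so y = 1 drives D around a cycle from s3 back to itself; pumping y any number of times keeps D in s3 before reading z, and xyⁱz ∈ L(D) for every i ≥ 0.

yes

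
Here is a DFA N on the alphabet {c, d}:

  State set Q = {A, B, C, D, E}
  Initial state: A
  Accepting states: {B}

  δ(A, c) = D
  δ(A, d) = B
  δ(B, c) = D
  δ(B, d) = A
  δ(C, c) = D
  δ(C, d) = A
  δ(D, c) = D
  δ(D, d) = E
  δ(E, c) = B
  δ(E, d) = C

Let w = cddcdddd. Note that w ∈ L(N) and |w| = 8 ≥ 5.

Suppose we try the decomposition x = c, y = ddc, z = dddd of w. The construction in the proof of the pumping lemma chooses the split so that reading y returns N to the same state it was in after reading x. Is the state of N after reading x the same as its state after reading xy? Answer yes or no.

State sequence: A -c-> D -d-> E -d-> C -c-> D

After x (step 1): D. After xy (step 4): D.
They match, so y = ddc drives N around a cycle from D back to itself; pumping y any number of times keeps N in D before reading z, and xyⁱz ∈ L(N) for every i ≥ 0.

yes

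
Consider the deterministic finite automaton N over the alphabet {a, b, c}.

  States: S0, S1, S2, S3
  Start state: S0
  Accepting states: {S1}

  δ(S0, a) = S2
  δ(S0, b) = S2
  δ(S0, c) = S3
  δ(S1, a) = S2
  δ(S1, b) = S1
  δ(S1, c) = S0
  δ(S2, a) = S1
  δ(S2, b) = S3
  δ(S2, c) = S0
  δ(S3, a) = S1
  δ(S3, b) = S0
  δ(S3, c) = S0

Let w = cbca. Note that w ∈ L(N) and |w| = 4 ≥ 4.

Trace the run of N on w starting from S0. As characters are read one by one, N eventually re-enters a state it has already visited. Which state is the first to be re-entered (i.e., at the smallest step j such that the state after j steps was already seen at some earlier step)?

S0

Run of N on w = c b c a:
  step 0: S0  (start)
  step 1: S3  (read c: S0→S3)
  step 2: S0  (read b: S3→S0)   ← first repeat (S0 seen earlier)
  step 3: S3  (read c: S0→S3)
  step 4: S1  (read a: S3→S1)

The earliest repeat is at step j = 2: N is in S0, which it already visited at step i = 0.
Pumping length from the standard proof: p = 4 (the number of states). The repeated state found above gives |xy| = j ≤ 4 and |y| = j − i ≥ 1.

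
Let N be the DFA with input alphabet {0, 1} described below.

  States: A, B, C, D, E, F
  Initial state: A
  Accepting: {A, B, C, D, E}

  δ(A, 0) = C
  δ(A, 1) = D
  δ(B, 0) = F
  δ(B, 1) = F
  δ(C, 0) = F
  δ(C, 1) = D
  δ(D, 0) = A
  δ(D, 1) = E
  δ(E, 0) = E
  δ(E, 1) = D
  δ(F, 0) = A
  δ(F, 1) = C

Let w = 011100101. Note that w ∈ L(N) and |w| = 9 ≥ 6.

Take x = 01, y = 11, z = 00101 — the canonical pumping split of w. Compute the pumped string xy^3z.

0111111100101

xy^3z = 01·11·11·11·00101 = 0111111100101.
Reading y = 11 takes N from D back to D, so after x·y·y·y the machine is still in D, and z then leads to the accepting state D. Hence 0111111100101 ∈ L(N).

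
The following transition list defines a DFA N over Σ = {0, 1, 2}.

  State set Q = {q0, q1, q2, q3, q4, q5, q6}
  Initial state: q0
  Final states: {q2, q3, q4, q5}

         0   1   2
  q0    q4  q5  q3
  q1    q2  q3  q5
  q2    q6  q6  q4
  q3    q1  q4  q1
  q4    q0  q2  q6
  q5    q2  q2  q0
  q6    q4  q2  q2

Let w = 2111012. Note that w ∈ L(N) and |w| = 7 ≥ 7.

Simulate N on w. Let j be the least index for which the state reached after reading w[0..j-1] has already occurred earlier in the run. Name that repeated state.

q4

Run of N on w = 2 1 1 1 0 1 2:
  step 0: q0  (start)
  step 1: q3  (read 2: q0→q3)
  step 2: q4  (read 1: q3→q4)
  step 3: q2  (read 1: q4→q2)
  step 4: q6  (read 1: q2→q6)
  step 5: q4  (read 0: q6→q4)   ← first repeat (q4 seen earlier)
  step 6: q2  (read 1: q4→q2)
  step 7: q4  (read 2: q2→q4)

The earliest repeat is at step j = 5: N is in q4, which it already visited at step i = 2.
Pumping length from the standard proof: p = 7 (the number of states). The repeated state found above gives |xy| = j ≤ 7 and |y| = j − i ≥ 1.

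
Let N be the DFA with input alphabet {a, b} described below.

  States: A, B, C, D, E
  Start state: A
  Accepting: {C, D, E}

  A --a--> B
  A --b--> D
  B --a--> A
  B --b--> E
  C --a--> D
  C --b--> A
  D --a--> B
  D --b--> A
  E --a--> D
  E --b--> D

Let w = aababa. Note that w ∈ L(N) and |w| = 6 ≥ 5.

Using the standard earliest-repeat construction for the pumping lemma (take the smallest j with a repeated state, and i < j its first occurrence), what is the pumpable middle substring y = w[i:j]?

aa

Run of N on w = a a b a b a:
  step 0: A  (start)
  step 1: B  (read a: A→B)
  step 2: A  (read a: B→A)   ← first repeat (A seen earlier)
  step 3: D  (read b: A→D)
  step 4: B  (read a: D→B)
  step 5: E  (read b: B→E)
  step 6: D  (read a: E→D)

So i = 0, j = 2, giving x = w[0:0] = ε, y = w[0:2] = aa, z = w[2:6] = baba.
Check: |xy| = 2 ≤ 5 and |y| = 2 ≥ 1. Reading y takes N from A back to A, so every xyⁱz is accepted.
Since N has 5 states, any run of length ≥ 5 visits 5+1 states, so by pigeonhole some state repeats within the first 5 steps — that repeat gives the pumpable loop.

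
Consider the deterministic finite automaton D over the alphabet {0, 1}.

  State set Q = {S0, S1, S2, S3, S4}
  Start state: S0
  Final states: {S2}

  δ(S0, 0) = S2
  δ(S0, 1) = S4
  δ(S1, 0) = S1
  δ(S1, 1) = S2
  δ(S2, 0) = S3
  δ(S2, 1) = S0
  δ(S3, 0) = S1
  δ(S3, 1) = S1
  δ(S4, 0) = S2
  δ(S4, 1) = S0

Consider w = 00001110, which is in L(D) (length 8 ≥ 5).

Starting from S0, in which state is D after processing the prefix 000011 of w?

S0

State sequence: S0 -0-> S2 -0-> S3 -0-> S1 -0-> S1 -1-> S2 -1-> S0

After reading 6 characters, D is in state S0.
(This kind of state-tracing is the core of the pumping-lemma construction: with 5 states, pigeonhole forces a repeat within the first 5 steps.)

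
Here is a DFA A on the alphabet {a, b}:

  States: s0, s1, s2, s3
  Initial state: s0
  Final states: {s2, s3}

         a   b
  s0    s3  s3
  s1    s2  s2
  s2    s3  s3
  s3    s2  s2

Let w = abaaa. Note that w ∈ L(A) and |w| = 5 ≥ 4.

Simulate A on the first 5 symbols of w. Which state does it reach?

s3

State sequence: s0 -a-> s3 -b-> s2 -a-> s3 -a-> s2 -a-> s3

After reading 5 characters, A is in state s3.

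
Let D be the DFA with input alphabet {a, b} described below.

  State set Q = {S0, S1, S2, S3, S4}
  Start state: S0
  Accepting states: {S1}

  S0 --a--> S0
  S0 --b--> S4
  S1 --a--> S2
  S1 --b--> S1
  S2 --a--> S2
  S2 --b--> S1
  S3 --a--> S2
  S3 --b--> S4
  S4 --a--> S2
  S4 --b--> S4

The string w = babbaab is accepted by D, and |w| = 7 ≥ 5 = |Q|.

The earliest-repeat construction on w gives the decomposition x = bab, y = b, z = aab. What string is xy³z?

babbbbaab

xy^3z = bab·b·b·b·aab = babbbbaab.
Reading y = b takes D from S1 back to S1, so after x·y·y·y the machine is still in S1, and z then leads to the accepting state S1. Hence babbbbaab ∈ L(D).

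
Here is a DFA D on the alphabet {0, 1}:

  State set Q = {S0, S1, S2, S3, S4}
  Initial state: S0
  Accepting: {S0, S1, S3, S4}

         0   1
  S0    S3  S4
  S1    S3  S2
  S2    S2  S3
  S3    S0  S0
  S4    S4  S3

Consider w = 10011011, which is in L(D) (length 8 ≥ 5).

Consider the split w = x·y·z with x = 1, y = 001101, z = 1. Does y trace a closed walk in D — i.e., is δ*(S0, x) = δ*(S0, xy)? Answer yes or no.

State sequence: S0 -1-> S4 -0-> S4 -0-> S4 -1-> S3 -1-> S0 -0-> S3 -1-> S0

After x (step 1): S4. After xy (step 7): S0.
They differ (S4 ≠ S0), so y is not a cycle from the state after x; this split is not the one the pumping-lemma construction produces, and pumping y need not keep the string in L(D).

no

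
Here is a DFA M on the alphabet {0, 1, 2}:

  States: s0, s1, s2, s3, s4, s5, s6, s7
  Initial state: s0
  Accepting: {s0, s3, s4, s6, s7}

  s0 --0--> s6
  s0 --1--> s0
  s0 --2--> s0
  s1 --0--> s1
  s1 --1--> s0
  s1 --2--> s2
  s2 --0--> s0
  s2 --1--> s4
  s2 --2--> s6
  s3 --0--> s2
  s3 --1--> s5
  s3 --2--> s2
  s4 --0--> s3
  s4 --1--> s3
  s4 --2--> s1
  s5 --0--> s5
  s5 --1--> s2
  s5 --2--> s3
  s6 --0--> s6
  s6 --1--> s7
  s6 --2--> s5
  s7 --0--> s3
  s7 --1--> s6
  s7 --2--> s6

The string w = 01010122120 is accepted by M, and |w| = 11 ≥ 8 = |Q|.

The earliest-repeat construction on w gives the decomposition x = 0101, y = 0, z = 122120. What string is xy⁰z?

0101122120

xy⁰z = xz = 0101·122120 = 0101122120.
Reading y = 0 takes M from s5 back to s5, so after x the machine is still in s5, and z then leads to the accepting state s6. Hence 0101122120 ∈ L(M).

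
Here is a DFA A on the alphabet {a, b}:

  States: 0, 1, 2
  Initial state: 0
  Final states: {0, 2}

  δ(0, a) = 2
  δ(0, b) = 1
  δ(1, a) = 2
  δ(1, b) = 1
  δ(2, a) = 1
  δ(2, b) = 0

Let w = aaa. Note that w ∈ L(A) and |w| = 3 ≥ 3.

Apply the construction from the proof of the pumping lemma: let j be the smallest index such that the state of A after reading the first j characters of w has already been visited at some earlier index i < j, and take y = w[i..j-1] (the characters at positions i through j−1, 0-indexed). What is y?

Run of A on w = a a a:
  step 0: 0  (start)
  step 1: 2  (read a: 0→2)
  step 2: 1  (read a: 2→1)
  step 3: 2  (read a: 1→2)   ← first repeat (2 seen earlier)

So i = 1, j = 3, giving x = w[0:1] = a, y = w[1:3] = aa, z = w[3:3] = ε.
Check: |xy| = 3 ≤ 3 and |y| = 2 ≥ 1. Reading y takes A from 2 back to 2, so every xyⁱz is accepted.

aa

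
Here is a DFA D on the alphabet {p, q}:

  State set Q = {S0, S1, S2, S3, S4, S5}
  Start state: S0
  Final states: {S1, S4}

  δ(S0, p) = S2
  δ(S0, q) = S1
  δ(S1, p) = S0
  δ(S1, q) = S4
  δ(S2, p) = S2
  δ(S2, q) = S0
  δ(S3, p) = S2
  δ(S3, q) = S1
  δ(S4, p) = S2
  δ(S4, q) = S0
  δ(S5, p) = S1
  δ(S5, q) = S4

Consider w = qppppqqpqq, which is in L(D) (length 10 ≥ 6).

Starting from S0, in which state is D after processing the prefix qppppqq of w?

S1

State sequence: S0 -q-> S1 -p-> S0 -p-> S2 -p-> S2 -p-> S2 -q-> S0 -q-> S1

After reading 7 characters, D is in state S1.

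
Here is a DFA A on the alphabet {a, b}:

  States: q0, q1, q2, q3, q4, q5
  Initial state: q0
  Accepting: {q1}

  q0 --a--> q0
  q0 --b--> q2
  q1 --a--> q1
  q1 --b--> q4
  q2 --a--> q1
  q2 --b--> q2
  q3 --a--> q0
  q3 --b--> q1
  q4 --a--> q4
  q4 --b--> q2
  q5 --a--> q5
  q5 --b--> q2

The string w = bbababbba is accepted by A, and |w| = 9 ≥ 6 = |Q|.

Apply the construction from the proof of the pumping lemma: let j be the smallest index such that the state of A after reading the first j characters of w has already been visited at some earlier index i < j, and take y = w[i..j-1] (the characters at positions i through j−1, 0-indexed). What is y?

State sequence: q0 -b-> q2 -b-> q2 -a-> q1 -b-> q4 -a-> q4 -b-> q2 -b-> q2 -b-> q2 -a-> q1
First repeat at step 2: q2 was already visited.

So i = 1, j = 2, giving x = w[0:1] = b, y = w[1:2] = b, z = w[2:9] = ababbba.
Check: |xy| = 2 ≤ 6 and |y| = 1 ≥ 1. Reading y takes A from q2 back to q2, so every xyⁱz is accepted.

b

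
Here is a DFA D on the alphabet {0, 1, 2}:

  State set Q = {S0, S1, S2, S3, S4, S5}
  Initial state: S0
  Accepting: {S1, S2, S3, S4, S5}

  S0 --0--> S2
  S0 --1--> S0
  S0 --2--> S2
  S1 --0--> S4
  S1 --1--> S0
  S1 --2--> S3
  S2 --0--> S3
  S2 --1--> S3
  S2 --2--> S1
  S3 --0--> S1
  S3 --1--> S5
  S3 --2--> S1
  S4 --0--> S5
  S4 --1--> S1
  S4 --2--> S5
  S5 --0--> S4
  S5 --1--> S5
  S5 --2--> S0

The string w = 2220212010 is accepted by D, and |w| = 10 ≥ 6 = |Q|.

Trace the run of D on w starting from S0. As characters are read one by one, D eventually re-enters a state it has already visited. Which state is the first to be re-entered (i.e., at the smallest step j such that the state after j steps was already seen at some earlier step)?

Run of D on w = 2 2 2 0 2 1 2 0 1 0:
  step 0: S0  (start)
  step 1: S2  (read 2: S0→S2)
  step 2: S1  (read 2: S2→S1)
  step 3: S3  (read 2: S1→S3)
  step 4: S1  (read 0: S3→S1)   ← first repeat (S1 seen earlier)
  step 5: S3  (read 2: S1→S3)
  step 6: S5  (read 1: S3→S5)
  step 7: S0  (read 2: S5→S0)
  step 8: S2  (read 0: S0→S2)
  step 9: S3  (read 1: S2→S3)
  step 10: S1  (read 0: S3→S1)

The earliest repeat is at step j = 4: D is in S1, which it already visited at step i = 2.
With |Q| = 6, pigeonhole forces a state repeat no later than step 6; the substring read between the first and second visits to that state can be pumped.

S1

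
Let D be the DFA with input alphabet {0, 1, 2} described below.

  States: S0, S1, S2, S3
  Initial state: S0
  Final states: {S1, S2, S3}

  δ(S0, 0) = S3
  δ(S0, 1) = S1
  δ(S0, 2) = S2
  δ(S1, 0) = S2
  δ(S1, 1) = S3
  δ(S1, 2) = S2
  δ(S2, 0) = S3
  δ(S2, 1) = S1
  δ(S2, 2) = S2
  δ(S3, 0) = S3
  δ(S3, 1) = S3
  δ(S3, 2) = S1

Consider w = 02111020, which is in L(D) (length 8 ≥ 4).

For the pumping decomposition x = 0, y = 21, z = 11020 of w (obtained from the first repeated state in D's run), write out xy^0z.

011020

xy⁰z = xz = 0·11020 = 011020.
Reading y = 21 takes D from S3 back to S3, so after x the machine is still in S3, and z then leads to the accepting state S2. Hence 011020 ∈ L(D).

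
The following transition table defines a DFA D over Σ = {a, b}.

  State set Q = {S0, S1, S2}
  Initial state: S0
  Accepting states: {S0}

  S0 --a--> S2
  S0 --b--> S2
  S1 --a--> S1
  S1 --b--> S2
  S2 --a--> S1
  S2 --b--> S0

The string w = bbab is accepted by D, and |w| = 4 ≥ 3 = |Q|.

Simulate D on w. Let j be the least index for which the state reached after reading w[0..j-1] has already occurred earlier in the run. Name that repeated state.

State sequence: S0 -b-> S2 -b-> S0 -a-> S2 -b-> S0
First repeat at step 2: S0 was already visited.

The earliest repeat is at step j = 2: D is in S0, which it already visited at step i = 0.
Pumping length from the standard proof: p = 3 (the number of states). The repeated state found above gives |xy| = j ≤ 3 and |y| = j − i ≥ 1.

S0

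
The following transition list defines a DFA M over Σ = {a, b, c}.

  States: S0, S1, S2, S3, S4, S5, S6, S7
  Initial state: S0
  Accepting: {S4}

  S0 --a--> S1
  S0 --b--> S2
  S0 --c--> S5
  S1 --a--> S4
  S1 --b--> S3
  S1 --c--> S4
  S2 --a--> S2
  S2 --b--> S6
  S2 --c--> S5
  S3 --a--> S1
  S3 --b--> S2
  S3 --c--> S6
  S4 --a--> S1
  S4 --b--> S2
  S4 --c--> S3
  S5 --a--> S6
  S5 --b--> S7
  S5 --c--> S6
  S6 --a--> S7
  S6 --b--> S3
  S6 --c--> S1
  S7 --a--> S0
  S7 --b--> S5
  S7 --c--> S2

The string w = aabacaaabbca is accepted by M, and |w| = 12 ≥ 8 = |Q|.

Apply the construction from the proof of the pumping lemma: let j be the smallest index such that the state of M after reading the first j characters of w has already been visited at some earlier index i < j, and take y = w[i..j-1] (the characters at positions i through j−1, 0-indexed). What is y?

a

State sequence: S0 -a-> S1 -a-> S4 -b-> S2 -a-> S2 -c-> S5 -a-> S6 -a-> S7 -a-> S0 -b-> S2 -b-> S6 -c-> S1 -a-> S4
First repeat at step 4: S2 was already visited.

So i = 3, j = 4, giving x = w[0:3] = aab, y = w[3:4] = a, z = w[4:12] = caaabbca.
Check: |xy| = 4 ≤ 8 and |y| = 1 ≥ 1. Reading y takes M from S2 back to S2, so every xyⁱz is accepted.
Pumping length from the standard proof: p = 8 (the number of states). The repeated state found above gives |xy| = j ≤ 8 and |y| = j − i ≥ 1.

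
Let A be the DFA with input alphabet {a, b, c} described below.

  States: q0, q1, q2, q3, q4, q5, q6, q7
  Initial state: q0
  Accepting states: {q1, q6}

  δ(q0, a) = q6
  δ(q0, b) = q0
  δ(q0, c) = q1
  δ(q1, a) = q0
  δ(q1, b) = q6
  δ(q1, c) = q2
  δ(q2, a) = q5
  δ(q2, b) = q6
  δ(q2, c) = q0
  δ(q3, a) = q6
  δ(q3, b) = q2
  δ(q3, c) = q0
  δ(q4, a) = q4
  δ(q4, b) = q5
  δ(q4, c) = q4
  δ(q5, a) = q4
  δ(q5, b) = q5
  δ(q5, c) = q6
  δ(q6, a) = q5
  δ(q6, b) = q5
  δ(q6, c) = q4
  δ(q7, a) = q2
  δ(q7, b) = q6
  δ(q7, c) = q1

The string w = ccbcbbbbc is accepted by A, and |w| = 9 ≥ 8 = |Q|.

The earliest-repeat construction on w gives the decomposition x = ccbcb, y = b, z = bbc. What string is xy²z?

ccbcbbbbbc

xy^2z = ccbcb·b·b·bbc = ccbcbbbbbc.
Reading y = b takes A from q5 back to q5, so after x·y·y the machine is still in q5, and z then leads to the accepting state q6. Hence ccbcbbbbbc ∈ L(A).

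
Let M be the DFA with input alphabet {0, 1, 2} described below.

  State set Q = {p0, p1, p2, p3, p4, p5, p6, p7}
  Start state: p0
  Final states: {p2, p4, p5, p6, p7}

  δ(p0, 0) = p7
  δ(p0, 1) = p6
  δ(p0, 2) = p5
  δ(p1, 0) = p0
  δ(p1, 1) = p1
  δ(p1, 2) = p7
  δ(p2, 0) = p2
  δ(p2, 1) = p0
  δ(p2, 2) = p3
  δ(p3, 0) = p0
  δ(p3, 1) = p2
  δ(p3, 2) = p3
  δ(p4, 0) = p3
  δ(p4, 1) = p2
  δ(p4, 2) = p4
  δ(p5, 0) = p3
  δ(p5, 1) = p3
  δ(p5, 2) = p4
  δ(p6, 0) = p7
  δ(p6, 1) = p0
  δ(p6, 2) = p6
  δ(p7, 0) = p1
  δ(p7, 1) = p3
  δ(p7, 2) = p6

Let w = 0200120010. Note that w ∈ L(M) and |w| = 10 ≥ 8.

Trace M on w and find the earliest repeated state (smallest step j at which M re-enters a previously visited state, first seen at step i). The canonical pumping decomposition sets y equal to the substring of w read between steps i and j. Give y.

State sequence: p0 -0-> p7 -2-> p6 -0-> p7 -0-> p1 -1-> p1 -2-> p7 -0-> p1 -0-> p0 -1-> p6 -0-> p7
First repeat at step 3: p7 was already visited.

So i = 1, j = 3, giving x = w[0:1] = 0, y = w[1:3] = 20, z = w[3:10] = 0120010.
Check: |xy| = 3 ≤ 8 and |y| = 2 ≥ 1. Reading y takes M from p7 back to p7, so every xyⁱz is accepted.
With |Q| = 8, pigeonhole forces a state repeat no later than step 8; the substring read between the first and second visits to that state can be pumped.

20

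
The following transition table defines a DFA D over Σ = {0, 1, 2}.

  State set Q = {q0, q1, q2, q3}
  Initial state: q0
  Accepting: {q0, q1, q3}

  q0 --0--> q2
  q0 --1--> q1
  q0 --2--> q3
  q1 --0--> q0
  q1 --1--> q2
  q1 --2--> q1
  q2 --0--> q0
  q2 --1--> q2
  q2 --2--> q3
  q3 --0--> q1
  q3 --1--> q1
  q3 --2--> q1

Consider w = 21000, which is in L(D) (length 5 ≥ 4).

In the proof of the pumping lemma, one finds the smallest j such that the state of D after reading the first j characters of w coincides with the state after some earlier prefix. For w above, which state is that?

State sequence: q0 -2-> q3 -1-> q1 -0-> q0 -0-> q2 -0-> q0
First repeat at step 3: q0 was already visited.

The earliest repeat is at step j = 3: D is in q0, which it already visited at step i = 0.
With |Q| = 4, pigeonhole forces a state repeat no later than step 4; the substring read between the first and second visits to that state can be pumped.

q0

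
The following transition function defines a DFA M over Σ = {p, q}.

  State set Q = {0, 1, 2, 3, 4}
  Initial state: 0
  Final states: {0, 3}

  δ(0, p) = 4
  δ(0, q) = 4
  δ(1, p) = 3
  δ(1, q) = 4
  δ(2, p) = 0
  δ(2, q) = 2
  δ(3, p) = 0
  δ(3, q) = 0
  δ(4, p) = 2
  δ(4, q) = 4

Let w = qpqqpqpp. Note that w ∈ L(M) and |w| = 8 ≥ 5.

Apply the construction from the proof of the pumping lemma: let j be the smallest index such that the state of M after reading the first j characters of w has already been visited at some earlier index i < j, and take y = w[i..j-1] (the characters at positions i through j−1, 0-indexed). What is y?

State sequence: 0 -q-> 4 -p-> 2 -q-> 2 -q-> 2 -p-> 0 -q-> 4 -p-> 2 -p-> 0
First repeat at step 3: 2 was already visited.

So i = 2, j = 3, giving x = w[0:2] = qp, y = w[2:3] = q, z = w[3:8] = qpqpp.
Check: |xy| = 3 ≤ 5 and |y| = 1 ≥ 1. Reading y takes M from 2 back to 2, so every xyⁱz is accepted.

q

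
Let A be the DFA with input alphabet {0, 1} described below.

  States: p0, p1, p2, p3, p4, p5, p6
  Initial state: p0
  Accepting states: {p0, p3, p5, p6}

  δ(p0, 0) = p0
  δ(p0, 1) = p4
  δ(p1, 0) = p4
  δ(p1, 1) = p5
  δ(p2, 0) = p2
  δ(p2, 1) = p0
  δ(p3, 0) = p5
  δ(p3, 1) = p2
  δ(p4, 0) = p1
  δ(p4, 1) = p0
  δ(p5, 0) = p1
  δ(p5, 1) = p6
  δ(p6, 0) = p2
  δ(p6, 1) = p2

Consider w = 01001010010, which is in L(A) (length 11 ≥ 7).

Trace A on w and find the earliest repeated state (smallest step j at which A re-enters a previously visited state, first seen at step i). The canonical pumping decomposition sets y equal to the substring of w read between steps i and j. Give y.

Run of A on w = 0 1 0 0 1 0 1 0 0 1 0:
  step 0: p0  (start)
  step 1: p0  (read 0: p0→p0)   ← first repeat (p0 seen earlier)
  step 2: p4  (read 1: p0→p4)
  step 3: p1  (read 0: p4→p1)
  step 4: p4  (read 0: p1→p4)
  step 5: p0  (read 1: p4→p0)
  step 6: p0  (read 0: p0→p0)
  step 7: p4  (read 1: p0→p4)
  step 8: p1  (read 0: p4→p1)
  step 9: p4  (read 0: p1→p4)
  step 10: p0  (read 1: p4→p0)
  step 11: p0  (read 0: p0→p0)

So i = 0, j = 1, giving x = w[0:0] = ε, y = w[0:1] = 0, z = w[1:11] = 1001010010.
Check: |xy| = 1 ≤ 7 and |y| = 1 ≥ 1. Reading y takes A from p0 back to p0, so every xyⁱz is accepted.

0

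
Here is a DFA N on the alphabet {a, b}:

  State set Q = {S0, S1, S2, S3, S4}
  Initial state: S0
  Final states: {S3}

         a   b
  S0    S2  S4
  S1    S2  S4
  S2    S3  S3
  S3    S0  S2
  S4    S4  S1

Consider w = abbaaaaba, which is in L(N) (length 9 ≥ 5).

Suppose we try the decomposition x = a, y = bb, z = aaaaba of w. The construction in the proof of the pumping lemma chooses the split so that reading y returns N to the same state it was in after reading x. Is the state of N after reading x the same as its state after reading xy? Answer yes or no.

yes

Run of N on the first 3 characters of w = a b b:
  step 0: S0  (start)
  step 1: S2  (read a: S0→S2)
  step 2: S3  (read b: S2→S3)
  step 3: S2  (read b: S3→S2)

After x (step 1): S2. After xy (step 3): S2.
They match, so y = bb drives N around a cycle from S2 back to itself; pumping y any number of times keeps N in S2 before reading z, and xyⁱz ∈ L(N) for every i ≥ 0.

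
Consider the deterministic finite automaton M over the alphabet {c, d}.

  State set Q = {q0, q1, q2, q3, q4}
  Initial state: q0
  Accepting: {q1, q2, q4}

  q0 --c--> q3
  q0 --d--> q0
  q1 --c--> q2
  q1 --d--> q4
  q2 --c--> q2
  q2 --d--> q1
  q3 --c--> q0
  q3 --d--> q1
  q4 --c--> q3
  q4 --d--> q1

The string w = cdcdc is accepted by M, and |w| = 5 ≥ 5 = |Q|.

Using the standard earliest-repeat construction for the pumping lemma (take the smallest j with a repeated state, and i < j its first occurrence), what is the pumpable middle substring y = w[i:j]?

cd

State sequence: q0 -c-> q3 -d-> q1 -c-> q2 -d-> q1 -c-> q2
First repeat at step 4: q1 was already visited.

So i = 2, j = 4, giving x = w[0:2] = cd, y = w[2:4] = cd, z = w[4:5] = c.
Check: |xy| = 4 ≤ 5 and |y| = 2 ≥ 1. Reading y takes M from q1 back to q1, so every xyⁱz is accepted.
With |Q| = 5, pigeonhole forces a state repeat no later than step 5; the substring read between the first and second visits to that state can be pumped.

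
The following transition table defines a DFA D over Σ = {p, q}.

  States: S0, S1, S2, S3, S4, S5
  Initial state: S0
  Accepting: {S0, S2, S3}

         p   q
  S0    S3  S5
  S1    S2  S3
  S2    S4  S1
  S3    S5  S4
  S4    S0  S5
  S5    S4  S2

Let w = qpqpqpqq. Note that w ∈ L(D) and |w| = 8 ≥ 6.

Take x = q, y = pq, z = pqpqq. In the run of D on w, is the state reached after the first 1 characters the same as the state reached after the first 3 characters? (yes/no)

yes

Run of D on the first 3 characters of w = q p q:
  step 0: S0  (start)
  step 1: S5  (read q: S0→S5)
  step 2: S4  (read p: S5→S4)
  step 3: S5  (read q: S4→S5)

After x (step 1): S5. After xy (step 3): S5.
They match, so y = pq drives D around a cycle from S5 back to itself; pumping y any number of times keeps D in S5 before reading z, and xyⁱz ∈ L(D) for every i ≥ 0.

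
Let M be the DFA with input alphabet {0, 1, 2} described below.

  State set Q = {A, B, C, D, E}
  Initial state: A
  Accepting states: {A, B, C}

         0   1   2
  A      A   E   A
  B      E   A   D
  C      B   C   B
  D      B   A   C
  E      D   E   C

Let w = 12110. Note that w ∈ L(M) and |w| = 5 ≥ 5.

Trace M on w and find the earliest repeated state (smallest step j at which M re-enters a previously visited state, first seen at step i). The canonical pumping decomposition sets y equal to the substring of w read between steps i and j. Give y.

State sequence: A -1-> E -2-> C -1-> C -1-> C -0-> B
First repeat at step 3: C was already visited.

So i = 2, j = 3, giving x = w[0:2] = 12, y = w[2:3] = 1, z = w[3:5] = 10.
Check: |xy| = 3 ≤ 5 and |y| = 1 ≥ 1. Reading y takes M from C back to C, so every xyⁱz is accepted.
Pumping length from the standard proof: p = 5 (the number of states). The repeated state found above gives |xy| = j ≤ 5 and |y| = j − i ≥ 1.

1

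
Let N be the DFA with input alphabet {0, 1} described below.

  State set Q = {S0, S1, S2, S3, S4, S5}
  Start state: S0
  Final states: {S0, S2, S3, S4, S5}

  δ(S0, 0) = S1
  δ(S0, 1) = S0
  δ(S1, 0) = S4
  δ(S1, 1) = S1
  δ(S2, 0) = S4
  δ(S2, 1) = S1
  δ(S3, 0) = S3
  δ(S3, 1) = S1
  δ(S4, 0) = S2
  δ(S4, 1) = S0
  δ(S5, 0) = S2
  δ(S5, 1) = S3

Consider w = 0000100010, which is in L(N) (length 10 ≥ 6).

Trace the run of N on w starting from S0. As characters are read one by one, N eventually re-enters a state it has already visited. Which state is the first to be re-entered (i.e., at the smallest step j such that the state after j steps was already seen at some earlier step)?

S4

Run of N on w = 0 0 0 0 1 0 0 0 1 0:
  step 0: S0  (start)
  step 1: S1  (read 0: S0→S1)
  step 2: S4  (read 0: S1→S4)
  step 3: S2  (read 0: S4→S2)
  step 4: S4  (read 0: S2→S4)   ← first repeat (S4 seen earlier)
  step 5: S0  (read 1: S4→S0)
  step 6: S1  (read 0: S0→S1)
  step 7: S4  (read 0: S1→S4)
  step 8: S2  (read 0: S4→S2)
  step 9: S1  (read 1: S2→S1)
  step 10: S4  (read 0: S1→S4)

The earliest repeat is at step j = 4: N is in S4, which it already visited at step i = 2.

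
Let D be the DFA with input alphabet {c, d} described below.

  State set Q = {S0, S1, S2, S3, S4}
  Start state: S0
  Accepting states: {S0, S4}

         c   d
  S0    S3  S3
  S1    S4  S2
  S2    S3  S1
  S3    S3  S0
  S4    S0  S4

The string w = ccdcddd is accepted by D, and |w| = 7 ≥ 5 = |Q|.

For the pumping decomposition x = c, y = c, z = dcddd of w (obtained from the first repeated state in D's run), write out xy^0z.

xy⁰z = xz = c·dcddd = cdcddd.
Reading y = c takes D from S3 back to S3, so after x the machine is still in S3, and z then leads to the accepting state S0. Hence cdcddd ∈ L(D).

cdcddd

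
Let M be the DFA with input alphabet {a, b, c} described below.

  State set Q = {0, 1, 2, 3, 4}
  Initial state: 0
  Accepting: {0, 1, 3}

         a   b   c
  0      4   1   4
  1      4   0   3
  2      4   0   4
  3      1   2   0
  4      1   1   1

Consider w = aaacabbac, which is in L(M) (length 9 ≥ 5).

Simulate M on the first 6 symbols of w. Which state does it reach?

1

Run of M on the first 6 characters of w = a a a c a b:
  step 0: 0  (start)
  step 1: 4  (read a: 0→4)
  step 2: 1  (read a: 4→1)
  step 3: 4  (read a: 1→4)
  step 4: 1  (read c: 4→1)
  step 5: 4  (read a: 1→4)
  step 6: 1  (read b: 4→1)

After reading 6 characters, M is in state 1.
(This kind of state-tracing is the core of the pumping-lemma construction: with 5 states, pigeonhole forces a repeat within the first 5 steps.)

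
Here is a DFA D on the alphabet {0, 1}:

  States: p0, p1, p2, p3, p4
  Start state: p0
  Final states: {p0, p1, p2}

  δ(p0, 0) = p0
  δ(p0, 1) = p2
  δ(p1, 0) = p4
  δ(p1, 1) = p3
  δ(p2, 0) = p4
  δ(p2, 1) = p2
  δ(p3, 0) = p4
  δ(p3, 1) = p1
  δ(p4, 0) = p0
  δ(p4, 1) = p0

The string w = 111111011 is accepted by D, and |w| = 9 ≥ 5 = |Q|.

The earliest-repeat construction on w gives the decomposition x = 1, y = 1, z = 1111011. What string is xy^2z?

1111111011

xy^2z = 1·1·1·1111011 = 1111111011.
Reading y = 1 takes D from p2 back to p2, so after x·y·y the machine is still in p2, and z then leads to the accepting state p2. Hence 1111111011 ∈ L(D).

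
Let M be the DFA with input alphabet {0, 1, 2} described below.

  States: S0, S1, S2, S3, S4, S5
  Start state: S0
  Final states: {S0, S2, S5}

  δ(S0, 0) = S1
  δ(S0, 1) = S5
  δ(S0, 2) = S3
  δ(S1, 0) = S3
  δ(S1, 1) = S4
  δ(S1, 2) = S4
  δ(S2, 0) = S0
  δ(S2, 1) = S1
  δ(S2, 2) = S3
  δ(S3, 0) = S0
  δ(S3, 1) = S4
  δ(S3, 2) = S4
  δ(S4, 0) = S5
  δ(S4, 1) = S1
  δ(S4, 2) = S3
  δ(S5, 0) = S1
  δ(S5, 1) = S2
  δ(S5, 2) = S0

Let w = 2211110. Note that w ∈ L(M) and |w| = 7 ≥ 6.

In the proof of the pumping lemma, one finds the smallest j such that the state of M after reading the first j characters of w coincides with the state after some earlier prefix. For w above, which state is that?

Run of M on w = 2 2 1 1 1 1 0:
  step 0: S0  (start)
  step 1: S3  (read 2: S0→S3)
  step 2: S4  (read 2: S3→S4)
  step 3: S1  (read 1: S4→S1)
  step 4: S4  (read 1: S1→S4)   ← first repeat (S4 seen earlier)
  step 5: S1  (read 1: S4→S1)
  step 6: S4  (read 1: S1→S4)
  step 7: S5  (read 0: S4→S5)

The earliest repeat is at step j = 4: M is in S4, which it already visited at step i = 2.
With |Q| = 6, pigeonhole forces a state repeat no later than step 6; the substring read between the first and second visits to that state can be pumped.

S4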